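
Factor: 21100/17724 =3^( - 1 )*5^2*7^( - 1 ) = 25/21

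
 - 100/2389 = - 100/2389= - 0.04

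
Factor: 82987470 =2^1*  3^3*5^1*307361^1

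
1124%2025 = 1124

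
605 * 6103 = 3692315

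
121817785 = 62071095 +59746690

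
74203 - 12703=61500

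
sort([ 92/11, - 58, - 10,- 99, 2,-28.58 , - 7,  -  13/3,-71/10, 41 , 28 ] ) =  [-99, - 58, - 28.58, - 10, - 71/10, - 7, - 13/3,2,  92/11,28,  41]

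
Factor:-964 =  - 2^2* 241^1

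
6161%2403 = 1355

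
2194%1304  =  890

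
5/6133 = 5/6133 = 0.00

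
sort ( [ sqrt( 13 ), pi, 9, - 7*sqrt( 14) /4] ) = [ - 7*sqrt( 14)/4, pi,sqrt( 13 ),9 ] 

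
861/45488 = 861/45488= 0.02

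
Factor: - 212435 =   -  5^1 * 42487^1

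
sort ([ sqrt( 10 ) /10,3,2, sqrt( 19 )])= [sqrt (10 ) /10,2, 3, sqrt(19)]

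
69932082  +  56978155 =126910237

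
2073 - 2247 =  - 174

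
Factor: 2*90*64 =2^8*3^2*5^1 = 11520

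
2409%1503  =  906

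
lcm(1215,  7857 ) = 117855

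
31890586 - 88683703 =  - 56793117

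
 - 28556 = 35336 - 63892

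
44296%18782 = 6732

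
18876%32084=18876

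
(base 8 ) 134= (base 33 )2q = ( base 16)5c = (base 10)92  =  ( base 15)62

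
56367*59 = 3325653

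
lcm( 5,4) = 20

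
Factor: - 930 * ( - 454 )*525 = 2^2*3^2*5^3 *7^1 * 31^1* 227^1 = 221665500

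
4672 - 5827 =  - 1155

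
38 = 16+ 22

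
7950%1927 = 242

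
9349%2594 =1567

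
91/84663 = 91/84663 = 0.00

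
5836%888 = 508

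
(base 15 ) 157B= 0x1208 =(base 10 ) 4616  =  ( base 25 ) 79G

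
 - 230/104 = -3 +41/52 = - 2.21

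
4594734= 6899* 666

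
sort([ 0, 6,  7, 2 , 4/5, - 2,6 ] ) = [ - 2,  0,  4/5,2, 6,6,7]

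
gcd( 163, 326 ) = 163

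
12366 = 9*1374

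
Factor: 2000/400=5^1 = 5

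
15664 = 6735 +8929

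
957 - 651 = 306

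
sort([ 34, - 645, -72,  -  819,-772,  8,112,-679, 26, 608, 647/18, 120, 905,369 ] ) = [ - 819, - 772,- 679 ,-645, - 72, 8 , 26, 34, 647/18,112, 120, 369,  608, 905] 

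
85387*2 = 170774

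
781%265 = 251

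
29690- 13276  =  16414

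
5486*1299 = 7126314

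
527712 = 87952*6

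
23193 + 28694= 51887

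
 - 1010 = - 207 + -803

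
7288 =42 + 7246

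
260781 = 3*86927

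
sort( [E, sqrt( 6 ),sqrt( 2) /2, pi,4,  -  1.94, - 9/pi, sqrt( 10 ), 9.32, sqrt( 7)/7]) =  [ -9/pi,-1.94,sqrt( 7) /7, sqrt( 2 ) /2, sqrt(6 ), E,pi, sqrt( 10 ),4,9.32]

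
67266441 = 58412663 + 8853778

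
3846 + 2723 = 6569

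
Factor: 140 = 2^2 * 5^1*7^1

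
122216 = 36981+85235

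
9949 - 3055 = 6894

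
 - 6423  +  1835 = - 4588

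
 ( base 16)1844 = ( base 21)E1H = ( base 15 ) 1C92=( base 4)1201010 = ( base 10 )6212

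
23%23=0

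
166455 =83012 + 83443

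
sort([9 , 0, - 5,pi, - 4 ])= [ - 5,  -  4,0,  pi , 9] 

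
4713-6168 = -1455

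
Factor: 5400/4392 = 3^1*5^2*61^( - 1)= 75/61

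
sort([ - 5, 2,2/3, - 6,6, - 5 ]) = [  -  6,-5, - 5,2/3,  2,6]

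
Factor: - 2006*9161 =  - 2^1 *17^1*59^1*9161^1 = -  18376966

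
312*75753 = 23634936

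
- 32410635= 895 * ( - 36213 )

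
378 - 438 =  - 60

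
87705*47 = 4122135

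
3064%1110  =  844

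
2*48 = 96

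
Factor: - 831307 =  - 19^1*43753^1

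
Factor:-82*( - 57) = 4674 = 2^1*3^1*19^1*41^1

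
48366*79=3820914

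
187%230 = 187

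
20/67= 20/67 = 0.30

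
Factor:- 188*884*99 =  -  16453008 = -  2^4*3^2*11^1*13^1*17^1*47^1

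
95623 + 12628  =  108251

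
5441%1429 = 1154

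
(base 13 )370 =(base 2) 1001010110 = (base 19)1c9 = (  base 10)598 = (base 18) 1f4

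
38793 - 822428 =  - 783635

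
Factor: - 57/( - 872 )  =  2^( - 3)*3^1 * 19^1*109^ ( - 1 )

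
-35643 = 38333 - 73976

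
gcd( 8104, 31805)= 1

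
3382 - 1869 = 1513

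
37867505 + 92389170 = 130256675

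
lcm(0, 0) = 0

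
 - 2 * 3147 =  - 6294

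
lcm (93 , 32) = 2976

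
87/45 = 1 + 14/15=1.93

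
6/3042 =1/507 = 0.00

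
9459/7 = 1351+2/7=1351.29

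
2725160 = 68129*40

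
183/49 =3+36/49 = 3.73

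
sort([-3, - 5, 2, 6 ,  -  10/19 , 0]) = [ - 5,  -  3, - 10/19,0, 2,6] 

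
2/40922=1/20461 = 0.00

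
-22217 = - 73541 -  - 51324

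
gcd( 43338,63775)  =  1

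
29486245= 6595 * 4471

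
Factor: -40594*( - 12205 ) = 2^1*5^1*2441^1*20297^1 = 495449770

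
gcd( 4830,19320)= 4830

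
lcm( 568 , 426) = 1704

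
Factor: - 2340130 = - 2^1*5^1*13^1*47^1 * 383^1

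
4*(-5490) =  - 21960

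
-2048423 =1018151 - 3066574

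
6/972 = 1/162 = 0.01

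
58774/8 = 29387/4  =  7346.75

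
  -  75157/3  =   - 25053 + 2/3 = -25052.33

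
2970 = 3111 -141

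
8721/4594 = 1+4127/4594 = 1.90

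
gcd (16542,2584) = 2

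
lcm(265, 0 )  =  0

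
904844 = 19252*47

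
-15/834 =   -  5/278 = - 0.02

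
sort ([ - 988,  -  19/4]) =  [ - 988,-19/4]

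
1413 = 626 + 787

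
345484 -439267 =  - 93783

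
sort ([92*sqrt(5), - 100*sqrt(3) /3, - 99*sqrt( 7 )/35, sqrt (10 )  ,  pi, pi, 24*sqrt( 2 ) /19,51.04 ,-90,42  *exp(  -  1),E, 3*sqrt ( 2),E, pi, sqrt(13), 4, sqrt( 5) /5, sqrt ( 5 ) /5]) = [ - 90,-100 *sqrt( 3 ) /3, - 99*sqrt(7)/35,sqrt(5)/5, sqrt( 5)/5, 24*sqrt(2)/19, E, E, pi, pi,pi,sqrt(10), sqrt( 13), 4,  3*sqrt( 2),42*exp ( - 1), 51.04, 92*sqrt(5 )]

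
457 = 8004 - 7547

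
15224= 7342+7882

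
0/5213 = 0  =  0.00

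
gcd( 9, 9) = 9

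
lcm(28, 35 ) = 140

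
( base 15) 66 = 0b1100000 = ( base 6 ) 240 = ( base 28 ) 3C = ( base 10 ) 96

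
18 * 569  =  10242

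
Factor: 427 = 7^1*61^1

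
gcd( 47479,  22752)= 79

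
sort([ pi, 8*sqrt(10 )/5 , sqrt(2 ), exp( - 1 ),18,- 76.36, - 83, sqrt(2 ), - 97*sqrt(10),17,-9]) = [ - 97*sqrt(10) , - 83, - 76.36, - 9, exp( - 1),sqrt(2 ), sqrt(2 ) , pi, 8 * sqrt(10)/5, 17,  18] 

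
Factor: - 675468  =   - 2^2*3^2*29^1*647^1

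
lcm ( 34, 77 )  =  2618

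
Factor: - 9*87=-3^3*29^1 = - 783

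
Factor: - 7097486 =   -  2^1*11^1 * 322613^1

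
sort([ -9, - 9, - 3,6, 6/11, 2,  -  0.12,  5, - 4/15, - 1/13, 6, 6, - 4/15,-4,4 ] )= [- 9,-9, - 4, - 3, - 4/15, - 4/15, - 0.12,-1/13, 6/11, 2,  4 , 5,  6,6,6 ]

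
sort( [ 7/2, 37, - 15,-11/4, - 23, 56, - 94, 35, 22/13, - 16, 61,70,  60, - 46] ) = [ - 94 , - 46, - 23, - 16 , - 15,  -  11/4, 22/13, 7/2, 35,  37 , 56, 60,61, 70 ] 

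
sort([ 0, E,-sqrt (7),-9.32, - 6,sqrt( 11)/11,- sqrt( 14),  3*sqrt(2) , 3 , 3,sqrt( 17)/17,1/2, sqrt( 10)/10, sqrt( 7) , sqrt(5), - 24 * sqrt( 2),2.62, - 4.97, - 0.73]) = [ - 24*sqrt( 2), - 9.32, - 6, - 4.97, - sqrt( 14), -sqrt(7), - 0.73,0,sqrt( 17) /17, sqrt ( 11)/11,sqrt (10)/10 , 1/2 , sqrt ( 5),  2.62 , sqrt( 7),E,3,3,  3 * sqrt(2)] 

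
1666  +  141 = 1807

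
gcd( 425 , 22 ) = 1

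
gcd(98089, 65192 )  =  1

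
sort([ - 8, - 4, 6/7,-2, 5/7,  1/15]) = [ - 8, - 4, - 2, 1/15,5/7, 6/7] 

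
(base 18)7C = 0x8a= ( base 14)9c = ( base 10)138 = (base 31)4e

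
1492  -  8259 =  - 6767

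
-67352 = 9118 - 76470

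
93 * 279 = 25947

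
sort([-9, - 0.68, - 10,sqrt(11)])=[-10 ,-9, - 0.68,sqrt(11) ] 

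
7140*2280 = 16279200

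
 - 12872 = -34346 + 21474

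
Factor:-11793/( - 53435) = 3^1*5^( - 1)*3931^1*10687^( - 1 )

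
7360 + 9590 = 16950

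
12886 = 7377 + 5509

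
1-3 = - 2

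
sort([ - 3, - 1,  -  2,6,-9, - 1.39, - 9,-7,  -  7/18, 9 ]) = [ - 9,  -  9, - 7,-3,-2,  -  1.39,  -  1, - 7/18,6, 9 ] 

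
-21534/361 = -60 + 126/361 = - 59.65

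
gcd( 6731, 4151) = 1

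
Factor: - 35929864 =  - 2^3* 23^1 * 195271^1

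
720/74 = 9 + 27/37  =  9.73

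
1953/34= 1953/34= 57.44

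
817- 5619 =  - 4802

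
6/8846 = 3/4423 = 0.00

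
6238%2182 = 1874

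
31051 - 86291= - 55240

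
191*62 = 11842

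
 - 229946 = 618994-848940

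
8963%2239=7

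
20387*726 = 14800962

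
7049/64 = 110+9/64  =  110.14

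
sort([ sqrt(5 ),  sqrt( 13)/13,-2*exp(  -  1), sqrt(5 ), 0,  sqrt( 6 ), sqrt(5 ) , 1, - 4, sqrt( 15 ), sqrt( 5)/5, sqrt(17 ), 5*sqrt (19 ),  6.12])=[-4,  -  2*exp(  -  1 ), 0,sqrt( 13 )/13, sqrt( 5 )/5,1,  sqrt(5), sqrt(5 ),sqrt(5),sqrt( 6), sqrt( 15),sqrt(17 ), 6.12,5*sqrt( 19 )]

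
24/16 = 1 + 1/2 = 1.50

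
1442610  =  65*22194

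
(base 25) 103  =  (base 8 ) 1164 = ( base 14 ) 32C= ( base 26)o4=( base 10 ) 628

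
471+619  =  1090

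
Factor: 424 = 2^3*53^1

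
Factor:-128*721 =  - 2^7*7^1*103^1= - 92288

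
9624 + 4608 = 14232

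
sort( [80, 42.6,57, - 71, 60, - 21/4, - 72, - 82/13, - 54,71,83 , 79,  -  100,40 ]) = [  -  100 , - 72, - 71, - 54, -82/13, - 21/4,40, 42.6,57, 60, 71,79,80,83 ]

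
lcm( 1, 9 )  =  9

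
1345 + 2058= 3403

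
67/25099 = 67/25099= 0.00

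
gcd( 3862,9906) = 2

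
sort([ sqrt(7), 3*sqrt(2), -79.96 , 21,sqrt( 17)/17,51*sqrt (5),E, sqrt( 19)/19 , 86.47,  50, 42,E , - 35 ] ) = [ - 79.96, - 35, sqrt(19 )/19,  sqrt ( 17)/17,sqrt( 7),E,E, 3*sqrt( 2 ) , 21 , 42,50 , 86.47,51 * sqrt(5 ) ] 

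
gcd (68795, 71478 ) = 1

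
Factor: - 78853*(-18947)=1494027791 = 18947^1*78853^1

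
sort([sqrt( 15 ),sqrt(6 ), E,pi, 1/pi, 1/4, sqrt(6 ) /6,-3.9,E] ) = [ - 3.9  ,  1/4, 1/pi  ,  sqrt( 6 ) /6, sqrt ( 6),  E, E  ,  pi, sqrt ( 15 )]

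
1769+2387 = 4156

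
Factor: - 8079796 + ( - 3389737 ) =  - 11469533 = -  271^1 * 42323^1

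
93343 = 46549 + 46794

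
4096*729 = 2985984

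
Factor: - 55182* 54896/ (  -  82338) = 504878512/13723 = 2^4* 17^1*47^1*73^1* 541^1*13723^(  -  1) 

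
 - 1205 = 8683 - 9888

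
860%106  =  12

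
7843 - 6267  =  1576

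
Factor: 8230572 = 2^2*3^4*7^1*19^1*191^1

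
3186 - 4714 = -1528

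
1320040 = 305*4328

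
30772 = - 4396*( - 7)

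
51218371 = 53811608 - 2593237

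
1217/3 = 405 + 2/3 = 405.67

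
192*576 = 110592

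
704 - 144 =560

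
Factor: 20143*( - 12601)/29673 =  - 253821943/29673 = -3^( - 3)*7^( - 1)*157^ ( - 1)*12601^1*20143^1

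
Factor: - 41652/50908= - 9/11 = -  3^2*11^( - 1 )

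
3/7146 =1/2382 = 0.00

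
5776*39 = 225264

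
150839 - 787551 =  - 636712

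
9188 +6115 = 15303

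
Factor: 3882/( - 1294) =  - 3 = - 3^1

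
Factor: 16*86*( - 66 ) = -2^6*3^1*11^1*43^1 = - 90816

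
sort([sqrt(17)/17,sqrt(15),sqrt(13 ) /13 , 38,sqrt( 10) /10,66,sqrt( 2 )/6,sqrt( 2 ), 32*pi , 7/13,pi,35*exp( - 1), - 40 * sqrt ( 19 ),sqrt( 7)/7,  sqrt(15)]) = [ - 40*sqrt( 19 ), sqrt(2) /6, sqrt ( 17 ) /17, sqrt(13 ) /13,sqrt( 10)/10,sqrt( 7) /7, 7/13, sqrt( 2 ),  pi,sqrt(15),sqrt(15), 35*exp( - 1 ),38,66, 32*pi] 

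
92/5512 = 23/1378  =  0.02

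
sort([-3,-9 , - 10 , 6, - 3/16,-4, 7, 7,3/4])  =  [ - 10,  -  9,-4, - 3,- 3/16,3/4, 6, 7,7]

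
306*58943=18036558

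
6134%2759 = 616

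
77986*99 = 7720614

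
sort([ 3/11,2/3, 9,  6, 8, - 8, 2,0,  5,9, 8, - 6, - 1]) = [-8,-6, - 1,0,  3/11,2/3,2, 5 , 6, 8, 8, 9, 9]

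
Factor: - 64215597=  - 3^1*3011^1*7109^1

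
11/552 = 11/552=0.02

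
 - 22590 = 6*( - 3765 )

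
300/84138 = 50/14023 = 0.00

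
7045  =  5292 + 1753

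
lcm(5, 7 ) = 35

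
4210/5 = 842= 842.00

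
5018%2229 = 560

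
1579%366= 115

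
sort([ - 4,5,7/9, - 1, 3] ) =[ - 4, - 1 , 7/9,3, 5]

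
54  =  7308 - 7254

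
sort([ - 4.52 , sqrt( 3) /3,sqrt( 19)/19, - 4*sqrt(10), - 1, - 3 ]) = [-4*sqrt( 10), - 4.52,  -  3,  -  1, sqrt( 19)/19,sqrt( 3)/3]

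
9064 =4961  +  4103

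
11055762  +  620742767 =631798529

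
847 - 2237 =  - 1390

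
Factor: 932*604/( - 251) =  -562928/251= - 2^4 * 151^1*233^1 * 251^(-1 ) 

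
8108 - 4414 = 3694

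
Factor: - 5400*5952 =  - 2^9*3^4*5^2*31^1 = - 32140800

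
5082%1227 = 174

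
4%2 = 0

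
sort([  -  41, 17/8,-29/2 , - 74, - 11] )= [ - 74, - 41, - 29/2, - 11,17/8]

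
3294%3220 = 74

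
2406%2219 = 187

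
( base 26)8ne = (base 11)4583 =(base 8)13604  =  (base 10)6020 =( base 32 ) 5S4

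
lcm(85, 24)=2040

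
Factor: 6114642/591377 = 2^1 * 3^1 * 23^1  *  59^1*  751^1*591377^ ( - 1)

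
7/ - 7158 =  - 7/7158  =  - 0.00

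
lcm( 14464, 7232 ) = 14464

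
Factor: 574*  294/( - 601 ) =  - 2^2 * 3^1*7^3*41^1 * 601^( - 1) = -168756/601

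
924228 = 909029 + 15199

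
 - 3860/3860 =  - 1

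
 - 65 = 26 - 91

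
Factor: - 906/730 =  - 3^1*5^( - 1)*73^(-1)*151^1 = -453/365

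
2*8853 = 17706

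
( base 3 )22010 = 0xDB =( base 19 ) ba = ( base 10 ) 219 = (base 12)163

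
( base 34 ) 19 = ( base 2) 101011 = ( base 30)1d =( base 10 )43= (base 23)1k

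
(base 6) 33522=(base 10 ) 4730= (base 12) 28a2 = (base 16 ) 127a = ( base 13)21CB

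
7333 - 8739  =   - 1406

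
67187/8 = 8398 + 3/8 = 8398.38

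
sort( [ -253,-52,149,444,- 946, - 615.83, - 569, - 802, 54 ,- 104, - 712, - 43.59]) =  [ - 946, - 802,-712, - 615.83,  -  569, - 253, - 104,-52, - 43.59,54, 149 , 444]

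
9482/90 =105 + 16/45 = 105.36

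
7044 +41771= 48815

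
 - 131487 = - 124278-7209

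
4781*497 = 2376157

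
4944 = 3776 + 1168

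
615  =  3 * 205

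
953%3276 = 953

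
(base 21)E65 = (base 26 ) 98D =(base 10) 6305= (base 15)1D05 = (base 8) 14241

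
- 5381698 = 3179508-8561206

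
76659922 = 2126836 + 74533086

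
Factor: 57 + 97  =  2^1*7^1*11^1=154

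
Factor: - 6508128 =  - 2^5*3^1*11^1*6163^1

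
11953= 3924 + 8029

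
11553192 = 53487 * 216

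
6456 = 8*807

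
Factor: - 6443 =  - 17^1* 379^1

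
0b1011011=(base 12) 77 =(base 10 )91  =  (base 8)133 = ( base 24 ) 3J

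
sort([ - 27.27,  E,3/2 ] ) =[ - 27.27,3/2,E ] 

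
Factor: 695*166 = 2^1*5^1*83^1*139^1 = 115370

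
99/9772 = 99/9772=   0.01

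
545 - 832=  - 287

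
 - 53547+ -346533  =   - 400080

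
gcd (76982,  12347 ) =1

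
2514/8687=2514/8687  =  0.29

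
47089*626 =29477714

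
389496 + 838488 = 1227984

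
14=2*7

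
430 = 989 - 559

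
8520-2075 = 6445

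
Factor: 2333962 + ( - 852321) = 7^1*211663^1=1481641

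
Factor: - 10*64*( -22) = 14080= 2^8 * 5^1 * 11^1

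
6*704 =4224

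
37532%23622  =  13910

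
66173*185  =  12242005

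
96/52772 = 24/13193 = 0.00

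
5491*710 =3898610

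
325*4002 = 1300650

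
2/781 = 2/781 = 0.00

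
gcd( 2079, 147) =21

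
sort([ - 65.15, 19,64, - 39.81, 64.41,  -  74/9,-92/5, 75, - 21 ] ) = [ - 65.15, - 39.81,  -  21, - 92/5, - 74/9, 19,64, 64.41, 75 ] 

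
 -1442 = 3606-5048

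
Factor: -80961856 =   -  2^6*1265029^1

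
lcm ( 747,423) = 35109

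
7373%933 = 842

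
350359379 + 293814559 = 644173938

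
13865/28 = 13865/28= 495.18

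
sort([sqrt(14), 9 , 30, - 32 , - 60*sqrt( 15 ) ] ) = [ - 60 * sqrt(  15), - 32,sqrt( 14), 9,  30 ] 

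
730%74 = 64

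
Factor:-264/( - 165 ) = 2^3*5^( - 1 ) = 8/5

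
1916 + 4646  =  6562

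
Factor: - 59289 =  - 3^1*19763^1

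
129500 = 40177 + 89323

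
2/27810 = 1/13905 = 0.00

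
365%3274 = 365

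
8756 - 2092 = 6664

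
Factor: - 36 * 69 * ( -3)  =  2^2*3^4*23^1 = 7452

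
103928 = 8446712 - 8342784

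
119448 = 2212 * 54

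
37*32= 1184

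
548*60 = 32880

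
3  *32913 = 98739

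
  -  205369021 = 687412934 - 892781955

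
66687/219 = 22229/73 = 304.51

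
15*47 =705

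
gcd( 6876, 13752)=6876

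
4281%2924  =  1357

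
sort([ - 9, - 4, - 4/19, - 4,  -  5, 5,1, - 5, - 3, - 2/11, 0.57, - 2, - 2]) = [  -  9,- 5, - 5, - 4, - 4, -3, - 2, - 2, - 4/19  , - 2/11, 0.57, 1, 5]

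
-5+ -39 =-44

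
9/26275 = 9/26275 = 0.00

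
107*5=535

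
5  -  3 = 2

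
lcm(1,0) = 0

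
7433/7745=7433/7745 = 0.96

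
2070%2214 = 2070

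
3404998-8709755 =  - 5304757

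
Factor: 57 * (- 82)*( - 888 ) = 2^4*3^2 * 19^1*37^1 *41^1 =4150512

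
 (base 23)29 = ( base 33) 1M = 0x37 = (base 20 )2F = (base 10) 55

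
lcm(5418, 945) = 81270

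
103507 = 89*1163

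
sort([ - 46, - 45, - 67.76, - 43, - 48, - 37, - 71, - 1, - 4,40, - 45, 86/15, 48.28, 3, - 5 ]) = [ - 71 ,-67.76, - 48,  -  46,  -  45,-45, - 43,-37, - 5, - 4,-1, 3, 86/15,  40,  48.28]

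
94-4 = 90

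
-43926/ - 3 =14642 + 0/1 = 14642.00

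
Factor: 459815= 5^1*41^1 * 2243^1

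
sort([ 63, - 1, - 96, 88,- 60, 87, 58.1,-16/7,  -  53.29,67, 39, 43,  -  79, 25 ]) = [ - 96, - 79, - 60, - 53.29, - 16/7,-1,25, 39,43, 58.1, 63,  67, 87,88 ] 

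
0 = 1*0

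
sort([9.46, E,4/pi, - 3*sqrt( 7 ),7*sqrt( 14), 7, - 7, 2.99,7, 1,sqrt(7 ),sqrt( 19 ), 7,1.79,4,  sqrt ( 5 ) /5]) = [ - 3*sqrt( 7 ), - 7,sqrt( 5) /5,1,4/pi,1.79,sqrt( 7 ),E,  2.99,4,sqrt( 19 ),7,7, 7 , 9.46,  7  *sqrt( 14 )]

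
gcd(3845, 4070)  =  5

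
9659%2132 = 1131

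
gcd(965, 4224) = 1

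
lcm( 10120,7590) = 30360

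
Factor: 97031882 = 2^1*653^1*74297^1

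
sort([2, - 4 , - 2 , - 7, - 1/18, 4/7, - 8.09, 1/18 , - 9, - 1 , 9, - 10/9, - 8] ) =[ - 9, - 8.09,-8, - 7, - 4 , - 2 , - 10/9, - 1,-1/18,1/18,4/7,2,9 ]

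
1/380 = 1/380 = 0.00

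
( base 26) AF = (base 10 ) 275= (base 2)100010011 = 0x113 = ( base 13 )182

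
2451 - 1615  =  836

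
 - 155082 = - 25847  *6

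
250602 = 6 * 41767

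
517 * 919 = 475123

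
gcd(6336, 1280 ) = 64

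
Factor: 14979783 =3^1*7^1*13^1*37^1*1483^1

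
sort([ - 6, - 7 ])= [ - 7, - 6]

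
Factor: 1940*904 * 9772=2^7*5^1*7^1*97^1*113^1*349^1 = 17137742720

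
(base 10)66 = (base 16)42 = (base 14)4a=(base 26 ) 2E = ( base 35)1v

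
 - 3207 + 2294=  -913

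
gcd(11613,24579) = 3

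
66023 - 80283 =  - 14260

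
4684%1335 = 679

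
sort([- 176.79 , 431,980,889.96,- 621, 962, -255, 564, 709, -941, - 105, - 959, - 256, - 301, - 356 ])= [ - 959 ,  -  941, - 621, - 356, - 301, - 256,-255, - 176.79 , - 105, 431,564,709,889.96 , 962,980 ]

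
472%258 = 214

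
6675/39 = 171+2/13 = 171.15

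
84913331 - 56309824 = 28603507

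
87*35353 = 3075711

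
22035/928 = 23+691/928= 23.74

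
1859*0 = 0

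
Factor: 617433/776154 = 2^( - 1 )*467^(-1)* 743^1= 743/934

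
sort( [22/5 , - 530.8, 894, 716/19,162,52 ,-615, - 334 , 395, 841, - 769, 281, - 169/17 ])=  [ - 769, - 615, - 530.8 , - 334,-169/17,22/5,  716/19, 52,162,281,395  ,  841, 894 ]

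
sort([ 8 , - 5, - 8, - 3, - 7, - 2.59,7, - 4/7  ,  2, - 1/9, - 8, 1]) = [ - 8, - 8,-7, - 5, - 3,-2.59, - 4/7, - 1/9, 1, 2 , 7, 8]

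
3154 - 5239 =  - 2085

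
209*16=3344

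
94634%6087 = 3329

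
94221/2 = 94221/2 = 47110.50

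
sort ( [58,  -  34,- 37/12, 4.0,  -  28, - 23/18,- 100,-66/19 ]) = [-100,  -  34, -28,-66/19, - 37/12, - 23/18,4.0,58]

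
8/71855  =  8/71855 = 0.00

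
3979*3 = 11937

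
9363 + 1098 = 10461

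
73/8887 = 73/8887 = 0.01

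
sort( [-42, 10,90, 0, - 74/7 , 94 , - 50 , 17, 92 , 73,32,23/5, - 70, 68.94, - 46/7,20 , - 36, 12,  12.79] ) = [ - 70 , - 50, - 42,  -  36, - 74/7, - 46/7, 0,23/5, 10, 12,12.79,17,20,32,68.94,  73,90, 92, 94] 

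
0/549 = 0 = 0.00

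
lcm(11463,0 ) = 0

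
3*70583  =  211749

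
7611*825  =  6279075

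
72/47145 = 24/15715 = 0.00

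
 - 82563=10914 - 93477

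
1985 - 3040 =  - 1055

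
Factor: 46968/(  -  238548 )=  - 2^1*19^1*193^( - 1 ) = - 38/193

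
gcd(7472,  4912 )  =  16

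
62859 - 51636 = 11223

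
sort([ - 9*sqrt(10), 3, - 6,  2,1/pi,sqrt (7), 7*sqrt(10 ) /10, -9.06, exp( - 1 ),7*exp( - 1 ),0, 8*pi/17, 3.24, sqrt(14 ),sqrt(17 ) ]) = [ - 9 *sqrt (10 ) , - 9.06, - 6, 0, 1/pi, exp(-1 ), 8*pi/17 , 2,7*sqrt(10)/10,7*exp(-1), sqrt (7) , 3,3.24, sqrt (14), sqrt(17 ) ]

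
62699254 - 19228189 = 43471065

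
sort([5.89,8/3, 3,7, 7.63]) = [ 8/3, 3,5.89,7,7.63] 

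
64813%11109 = 9268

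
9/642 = 3/214= 0.01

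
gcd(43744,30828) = 4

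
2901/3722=2901/3722= 0.78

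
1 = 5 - 4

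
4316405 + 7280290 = 11596695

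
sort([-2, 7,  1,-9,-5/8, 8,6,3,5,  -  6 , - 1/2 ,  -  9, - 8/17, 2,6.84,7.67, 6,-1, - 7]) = [-9 , - 9,-7,-6, - 2, - 1, - 5/8, - 1/2,-8/17, 1, 2,  3,5, 6, 6, 6.84, 7,  7.67, 8]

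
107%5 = 2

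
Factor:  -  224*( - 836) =187264 = 2^7*7^1 * 11^1*19^1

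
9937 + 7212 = 17149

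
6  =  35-29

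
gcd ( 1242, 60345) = 27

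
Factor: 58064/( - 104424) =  - 382/687  =  - 2^1 * 3^ ( - 1)*191^1*229^( - 1) 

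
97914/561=32638/187 = 174.53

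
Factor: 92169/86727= 3^1*7^2 * 11^1*19^1*28909^( - 1 ) = 30723/28909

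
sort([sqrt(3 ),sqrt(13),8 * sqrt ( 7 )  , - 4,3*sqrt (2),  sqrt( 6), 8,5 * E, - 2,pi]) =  [ - 4 , - 2,sqrt( 3 ), sqrt(6),  pi,sqrt(13 ),3*sqrt(2 ) , 8, 5*E, 8*sqrt(7)]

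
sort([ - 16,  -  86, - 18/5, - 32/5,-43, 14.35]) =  [ - 86, - 43, - 16, - 32/5, - 18/5,14.35]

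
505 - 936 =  - 431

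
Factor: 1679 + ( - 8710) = -7031 = - 79^1*89^1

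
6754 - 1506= 5248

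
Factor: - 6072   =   - 2^3 * 3^1*11^1*23^1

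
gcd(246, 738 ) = 246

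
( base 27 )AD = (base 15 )13d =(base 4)10123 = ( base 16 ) 11B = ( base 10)283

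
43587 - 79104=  - 35517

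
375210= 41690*9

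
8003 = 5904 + 2099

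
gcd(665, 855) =95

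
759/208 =759/208 = 3.65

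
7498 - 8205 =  - 707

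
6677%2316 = 2045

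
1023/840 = 341/280 =1.22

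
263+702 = 965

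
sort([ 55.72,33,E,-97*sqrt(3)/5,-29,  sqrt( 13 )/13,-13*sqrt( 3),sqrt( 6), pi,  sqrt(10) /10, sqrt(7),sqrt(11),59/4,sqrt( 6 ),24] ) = [-97*sqrt( 3)/5,-29,  -  13*sqrt(3 ),sqrt(13)/13,sqrt( 10)/10,  sqrt( 6) , sqrt(6), sqrt( 7), E,pi,  sqrt (11), 59/4,24,33,55.72 ]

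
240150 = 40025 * 6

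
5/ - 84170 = - 1/16834 = - 0.00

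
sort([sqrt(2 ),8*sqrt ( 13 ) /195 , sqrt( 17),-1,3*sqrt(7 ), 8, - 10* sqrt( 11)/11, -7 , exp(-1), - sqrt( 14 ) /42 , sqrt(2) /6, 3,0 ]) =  [ - 7, - 10*sqrt( 11)/11, -1,-sqrt(14)/42, 0, 8*sqrt( 13)/195, sqrt( 2)/6, exp(- 1), sqrt(2), 3,sqrt(17), 3*sqrt( 7),8]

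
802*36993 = 29668386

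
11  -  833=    - 822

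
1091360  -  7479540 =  - 6388180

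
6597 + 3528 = 10125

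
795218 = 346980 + 448238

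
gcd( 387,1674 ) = 9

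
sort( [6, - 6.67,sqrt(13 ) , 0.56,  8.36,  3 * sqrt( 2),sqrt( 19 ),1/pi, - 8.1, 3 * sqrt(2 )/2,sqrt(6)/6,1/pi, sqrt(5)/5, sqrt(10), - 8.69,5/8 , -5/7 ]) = [ - 8.69, - 8.1, - 6.67,-5/7,  1/pi, 1/pi,sqrt(6 ) /6, sqrt( 5 ) /5, 0.56,5/8, 3*sqrt( 2 ) /2, sqrt( 10 ),sqrt( 13 ),  3 * sqrt ( 2),  sqrt(19 ), 6,8.36]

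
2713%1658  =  1055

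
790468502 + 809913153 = 1600381655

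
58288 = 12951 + 45337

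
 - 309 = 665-974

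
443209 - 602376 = - 159167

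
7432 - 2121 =5311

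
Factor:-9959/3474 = -2^(  -  1 )*3^( - 2)* 23^1*193^( - 1 )*433^1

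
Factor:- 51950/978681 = -2^1*3^( - 1)*5^2*11^( - 1 )*47^( - 1 ) * 631^( - 1 )*1039^1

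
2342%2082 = 260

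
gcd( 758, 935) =1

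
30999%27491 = 3508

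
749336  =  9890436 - 9141100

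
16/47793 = 16/47793 = 0.00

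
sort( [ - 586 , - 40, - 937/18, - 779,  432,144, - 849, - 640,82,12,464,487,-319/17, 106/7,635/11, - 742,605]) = [ - 849 ,-779, - 742,-640, - 586,- 937/18, - 40 , - 319/17,12,106/7, 635/11,82, 144,432, 464, 487,605 ]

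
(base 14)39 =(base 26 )1p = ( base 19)2d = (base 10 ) 51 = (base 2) 110011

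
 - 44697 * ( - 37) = 1653789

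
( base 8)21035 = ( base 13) 3C8A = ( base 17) 1d3c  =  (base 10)8733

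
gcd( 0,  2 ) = 2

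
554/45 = 12 + 14/45 = 12.31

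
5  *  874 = 4370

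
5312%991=357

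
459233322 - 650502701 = -191269379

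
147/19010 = 147/19010  =  0.01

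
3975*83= 329925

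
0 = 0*824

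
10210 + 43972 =54182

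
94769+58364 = 153133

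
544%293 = 251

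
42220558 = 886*47653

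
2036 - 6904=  - 4868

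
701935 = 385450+316485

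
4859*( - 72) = - 349848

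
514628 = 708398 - 193770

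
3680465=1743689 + 1936776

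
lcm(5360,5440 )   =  364480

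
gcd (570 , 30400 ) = 190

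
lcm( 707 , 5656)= 5656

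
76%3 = 1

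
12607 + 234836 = 247443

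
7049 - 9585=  - 2536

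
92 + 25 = 117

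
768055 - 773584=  - 5529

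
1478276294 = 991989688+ 486286606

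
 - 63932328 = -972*65774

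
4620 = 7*660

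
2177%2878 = 2177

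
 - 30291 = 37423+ - 67714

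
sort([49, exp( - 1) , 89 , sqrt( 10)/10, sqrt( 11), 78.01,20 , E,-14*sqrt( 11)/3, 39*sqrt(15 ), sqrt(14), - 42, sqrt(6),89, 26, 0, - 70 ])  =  [  -  70, - 42,-14*sqrt( 11)/3, 0, sqrt( 10)/10,exp ( - 1), sqrt( 6), E, sqrt( 11),sqrt( 14 ), 20, 26, 49, 78.01,  89, 89,39*sqrt( 15)]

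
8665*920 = 7971800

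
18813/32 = 18813/32  =  587.91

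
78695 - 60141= 18554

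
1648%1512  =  136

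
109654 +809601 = 919255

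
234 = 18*13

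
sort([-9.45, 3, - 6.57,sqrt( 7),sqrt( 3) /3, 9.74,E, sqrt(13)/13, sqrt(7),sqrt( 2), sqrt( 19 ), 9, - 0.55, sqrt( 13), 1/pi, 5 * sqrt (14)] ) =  [  -  9.45,-6.57,-0.55, sqrt( 13)/13,  1/pi, sqrt( 3)/3, sqrt (2), sqrt ( 7),sqrt(7), E,3,sqrt( 13),sqrt(19) , 9,9.74 , 5*sqrt(14) ] 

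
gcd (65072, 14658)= 14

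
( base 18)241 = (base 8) 1321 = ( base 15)331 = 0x2D1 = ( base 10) 721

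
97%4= 1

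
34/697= 2/41 =0.05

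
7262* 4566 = 33158292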